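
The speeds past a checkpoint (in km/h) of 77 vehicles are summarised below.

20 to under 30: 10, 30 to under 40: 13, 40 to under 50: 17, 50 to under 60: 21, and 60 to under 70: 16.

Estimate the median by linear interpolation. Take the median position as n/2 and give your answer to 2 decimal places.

Cumulative frequencies: 10, 23, 40, 61, 77
n = 77; position = n/2 = 38.5.
This falls in the class 40 to under 50: L = 40, F = 23, f = 17, h = 10.
Median ≈ 40 + ((38.5 − 23) / 17) × 10 = 49.1176

49.12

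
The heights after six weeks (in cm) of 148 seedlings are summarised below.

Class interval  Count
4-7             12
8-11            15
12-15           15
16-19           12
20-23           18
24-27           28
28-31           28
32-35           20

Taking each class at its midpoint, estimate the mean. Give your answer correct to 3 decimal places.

21.743

Midpoints: 5.5, 9.5, 13.5, 17.5, 21.5, 25.5, 29.5, 33.5
Σfm = 12×5.5 + 15×9.5 + 15×13.5 + 12×17.5 + 18×21.5 + 28×25.5 + 28×29.5 + 20×33.5 = 3218
n = Σf = 148
Mean = 3218 / 148 = 21.7432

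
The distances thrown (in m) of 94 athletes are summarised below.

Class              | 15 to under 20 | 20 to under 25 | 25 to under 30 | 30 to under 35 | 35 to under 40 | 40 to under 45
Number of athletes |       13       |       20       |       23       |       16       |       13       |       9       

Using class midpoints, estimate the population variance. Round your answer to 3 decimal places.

Midpoints: 17.5, 22.5, 27.5, 32.5, 37.5, 42.5
n = 94, Σfm = 2700, mean = 28.7234
Σfm² = 82937.5
Σf(m − x̄)² = Σfm² − (Σfm)²/n = 82937.5 − 2700²/94 = 5384.3085
Population variance = 5384.3085 / 94 = 57.2799

57.280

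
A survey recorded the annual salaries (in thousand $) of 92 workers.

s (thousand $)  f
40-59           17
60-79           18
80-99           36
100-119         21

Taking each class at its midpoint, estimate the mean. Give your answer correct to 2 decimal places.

Midpoints: 49.5, 69.5, 89.5, 109.5
Σfm = 17×49.5 + 18×69.5 + 36×89.5 + 21×109.5 = 7614
n = Σf = 92
Mean = 7614 / 92 = 82.7609

82.76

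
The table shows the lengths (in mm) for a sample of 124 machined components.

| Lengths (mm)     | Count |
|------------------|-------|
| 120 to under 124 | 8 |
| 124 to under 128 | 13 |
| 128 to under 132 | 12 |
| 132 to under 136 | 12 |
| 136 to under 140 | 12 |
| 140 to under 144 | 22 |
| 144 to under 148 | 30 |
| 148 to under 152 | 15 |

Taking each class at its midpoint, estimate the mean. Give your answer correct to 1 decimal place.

Midpoints: 122, 126, 130, 134, 138, 142, 146, 150
Σfm = 8×122 + 13×126 + 12×130 + 12×134 + 12×138 + 22×142 + 30×146 + 15×150 = 17192
n = Σf = 124
Mean = 17192 / 124 = 138.6452

138.6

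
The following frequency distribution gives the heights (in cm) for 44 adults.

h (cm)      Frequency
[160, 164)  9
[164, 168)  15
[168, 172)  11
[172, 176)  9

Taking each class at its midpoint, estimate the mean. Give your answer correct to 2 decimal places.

167.82

Midpoints: 162, 166, 170, 174
Σfm = 9×162 + 15×166 + 11×170 + 9×174 = 7384
n = Σf = 44
Mean = 7384 / 44 = 167.8182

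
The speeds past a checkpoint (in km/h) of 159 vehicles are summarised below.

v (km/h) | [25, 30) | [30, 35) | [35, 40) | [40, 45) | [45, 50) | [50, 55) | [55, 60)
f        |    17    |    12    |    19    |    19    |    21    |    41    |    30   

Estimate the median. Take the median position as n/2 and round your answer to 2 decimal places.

47.98

Cumulative frequencies: 17, 29, 48, 67, 88, 129, 159
n = 159; position = n/2 = 79.5.
This falls in the class [45, 50): L = 45, F = 67, f = 21, h = 5.
Median ≈ 45 + ((79.5 − 67) / 21) × 5 = 47.9762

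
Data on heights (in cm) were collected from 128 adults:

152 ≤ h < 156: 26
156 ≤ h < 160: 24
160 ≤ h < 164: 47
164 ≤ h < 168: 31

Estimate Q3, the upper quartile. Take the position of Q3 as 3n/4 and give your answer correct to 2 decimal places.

163.91

Cumulative frequencies: 26, 50, 97, 128
n = 128; position = 3n/4 = 96.
This falls in the class 160 ≤ h < 164: L = 160, F = 50, f = 47, h = 4.
Upper quartile ≈ 160 + ((96 − 50) / 47) × 4 = 163.9149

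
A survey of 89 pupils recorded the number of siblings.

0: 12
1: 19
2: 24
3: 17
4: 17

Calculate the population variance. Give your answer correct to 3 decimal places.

Values: 0, 1, 2, 3, 4
n = 89, Σfx = 186, mean = 2.0899
Σfx² = 540
Σf(x − x̄)² = Σfx² − (Σfx)²/n = 540 − 186²/89 = 151.2809
Population variance = 151.2809 / 89 = 1.6998

1.700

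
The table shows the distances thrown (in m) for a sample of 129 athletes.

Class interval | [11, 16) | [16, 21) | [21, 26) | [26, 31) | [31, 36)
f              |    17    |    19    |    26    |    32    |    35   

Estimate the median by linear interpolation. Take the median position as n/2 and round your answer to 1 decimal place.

26.4

Cumulative frequencies: 17, 36, 62, 94, 129
n = 129; position = n/2 = 64.5.
This falls in the class [26, 31): L = 26, F = 62, f = 32, h = 5.
Median ≈ 26 + ((64.5 − 62) / 32) × 5 = 26.3906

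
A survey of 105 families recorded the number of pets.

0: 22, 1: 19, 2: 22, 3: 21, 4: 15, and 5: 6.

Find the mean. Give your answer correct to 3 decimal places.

2.057

Values: 0, 1, 2, 3, 4, 5
Σfx = 22×0 + 19×1 + 22×2 + 21×3 + 15×4 + 6×5 = 216
n = Σf = 105
Mean = 216 / 105 = 2.0571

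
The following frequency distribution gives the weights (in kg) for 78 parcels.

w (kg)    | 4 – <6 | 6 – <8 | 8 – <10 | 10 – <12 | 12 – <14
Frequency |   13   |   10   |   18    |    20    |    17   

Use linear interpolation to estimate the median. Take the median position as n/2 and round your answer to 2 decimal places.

9.78

Cumulative frequencies: 13, 23, 41, 61, 78
n = 78; position = n/2 = 39.
This falls in the class 8 – <10: L = 8, F = 23, f = 18, h = 2.
Median ≈ 8 + ((39 − 23) / 18) × 2 = 9.7778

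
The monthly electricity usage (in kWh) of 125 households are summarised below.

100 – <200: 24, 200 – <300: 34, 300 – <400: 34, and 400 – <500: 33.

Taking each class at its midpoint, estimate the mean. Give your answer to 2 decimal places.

310.80

Midpoints: 150, 250, 350, 450
Σfm = 24×150 + 34×250 + 34×350 + 33×450 = 38850
n = Σf = 125
Mean = 38850 / 125 = 310.8000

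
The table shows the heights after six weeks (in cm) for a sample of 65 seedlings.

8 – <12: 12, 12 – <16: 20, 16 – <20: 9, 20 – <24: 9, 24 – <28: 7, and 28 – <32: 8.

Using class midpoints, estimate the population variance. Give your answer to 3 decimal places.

43.535

Midpoints: 10, 14, 18, 22, 26, 30
n = 65, Σfm = 1182, mean = 18.1846
Σfm² = 24324
Σf(m − x̄)² = Σfm² − (Σfm)²/n = 24324 − 1182²/65 = 2829.7846
Population variance = 2829.7846 / 65 = 43.5351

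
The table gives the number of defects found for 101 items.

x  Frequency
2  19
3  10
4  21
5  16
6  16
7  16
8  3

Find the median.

5

Cumulative frequencies: 19, 29, 50, 66, 82, 98, 101
n = 101, so the median is the value in position (n+1)/2 = 51.
Position 51 falls at value 5.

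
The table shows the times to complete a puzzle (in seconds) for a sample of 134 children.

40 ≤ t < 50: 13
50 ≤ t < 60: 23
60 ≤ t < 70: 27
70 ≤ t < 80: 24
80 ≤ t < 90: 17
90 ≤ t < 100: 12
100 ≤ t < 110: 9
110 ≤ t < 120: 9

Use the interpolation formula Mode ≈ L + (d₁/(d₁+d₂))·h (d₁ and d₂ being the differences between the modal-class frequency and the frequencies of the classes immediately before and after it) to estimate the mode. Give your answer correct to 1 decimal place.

Modal class: 60 ≤ t < 70 (highest frequency 27).
d₁ = 27 − 23 = 4, d₂ = 27 − 24 = 3
Mode ≈ 60 + (4/(4+3)) × 10 = 60 + 5.7143 = 65.7143

65.7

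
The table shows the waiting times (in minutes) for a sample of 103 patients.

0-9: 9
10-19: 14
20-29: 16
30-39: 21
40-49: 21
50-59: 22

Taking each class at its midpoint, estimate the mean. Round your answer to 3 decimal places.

33.917

Midpoints: 4.5, 14.5, 24.5, 34.5, 44.5, 54.5
Σfm = 9×4.5 + 14×14.5 + 16×24.5 + 21×34.5 + 21×44.5 + 22×54.5 = 3493.5
n = Σf = 103
Mean = 3493.5 / 103 = 33.9175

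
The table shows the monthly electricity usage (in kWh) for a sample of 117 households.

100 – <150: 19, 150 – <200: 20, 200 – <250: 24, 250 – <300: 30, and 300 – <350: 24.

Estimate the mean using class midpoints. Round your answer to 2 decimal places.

233.55

Midpoints: 125, 175, 225, 275, 325
Σfm = 19×125 + 20×175 + 24×225 + 30×275 + 24×325 = 27325
n = Σf = 117
Mean = 27325 / 117 = 233.5470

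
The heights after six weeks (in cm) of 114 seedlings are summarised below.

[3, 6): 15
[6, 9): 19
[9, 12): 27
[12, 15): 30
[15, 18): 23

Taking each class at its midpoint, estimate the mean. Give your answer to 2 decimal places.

Midpoints: 4.5, 7.5, 10.5, 13.5, 16.5
Σfm = 15×4.5 + 19×7.5 + 27×10.5 + 30×13.5 + 23×16.5 = 1278
n = Σf = 114
Mean = 1278 / 114 = 11.2105

11.21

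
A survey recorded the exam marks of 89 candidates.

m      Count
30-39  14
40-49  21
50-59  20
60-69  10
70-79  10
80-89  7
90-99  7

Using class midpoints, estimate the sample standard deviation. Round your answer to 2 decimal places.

18.21

Midpoints: 34.5, 44.5, 54.5, 64.5, 74.5, 84.5, 94.5
n = 89, Σfm = 5150.5, mean = 57.8708
Σfm² = 327252.25
Σf(m − x̄)² = Σfm² − (Σfm)²/n = 327252.25 − 5150.5²/89 = 29188.7640
Sample variance = 29188.7640 / 88 = 331.6905
Standard deviation = √331.6905 = 18.2124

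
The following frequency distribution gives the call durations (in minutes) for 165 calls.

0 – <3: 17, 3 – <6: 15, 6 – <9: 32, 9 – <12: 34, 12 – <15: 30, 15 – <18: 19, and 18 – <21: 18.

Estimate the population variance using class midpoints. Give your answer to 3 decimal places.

27.955

Midpoints: 1.5, 4.5, 7.5, 10.5, 13.5, 16.5, 19.5
n = 165, Σfm = 1759.5, mean = 10.6636
Σfm² = 23375.25
Σf(m − x̄)² = Σfm² − (Σfm)²/n = 23375.25 − 1759.5²/165 = 4612.5818
Population variance = 4612.5818 / 165 = 27.9550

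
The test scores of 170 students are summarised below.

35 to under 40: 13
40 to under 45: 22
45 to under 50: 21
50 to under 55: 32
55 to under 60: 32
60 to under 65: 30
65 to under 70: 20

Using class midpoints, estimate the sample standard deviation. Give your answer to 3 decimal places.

Midpoints: 37.5, 42.5, 47.5, 52.5, 57.5, 62.5, 67.5
n = 170, Σfm = 9165, mean = 53.9118
Σfm² = 507712.5
Σf(m − x̄)² = Σfm² − (Σfm)²/n = 507712.5 − 9165²/170 = 13611.1765
Sample variance = 13611.1765 / 169 = 80.5395
Standard deviation = √80.5395 = 8.9744

8.974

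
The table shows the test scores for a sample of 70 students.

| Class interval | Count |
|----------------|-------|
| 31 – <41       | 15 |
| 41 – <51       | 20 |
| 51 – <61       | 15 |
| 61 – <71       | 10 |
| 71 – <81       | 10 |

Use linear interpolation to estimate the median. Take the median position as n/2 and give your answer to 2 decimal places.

51.00

Cumulative frequencies: 15, 35, 50, 60, 70
n = 70; position = n/2 = 35.
This falls in the class 41 – <51: L = 41, F = 15, f = 20, h = 10.
Median ≈ 41 + ((35 − 15) / 20) × 10 = 51.0000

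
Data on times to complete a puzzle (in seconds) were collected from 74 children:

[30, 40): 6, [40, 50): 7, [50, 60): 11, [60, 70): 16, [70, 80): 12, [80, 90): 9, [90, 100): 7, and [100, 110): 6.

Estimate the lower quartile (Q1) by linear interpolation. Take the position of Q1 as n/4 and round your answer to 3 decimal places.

55.000

Cumulative frequencies: 6, 13, 24, 40, 52, 61, 68, 74
n = 74; position = n/4 = 18.5.
This falls in the class [50, 60): L = 50, F = 13, f = 11, h = 10.
Lower quartile ≈ 50 + ((18.5 − 13) / 11) × 10 = 55.0000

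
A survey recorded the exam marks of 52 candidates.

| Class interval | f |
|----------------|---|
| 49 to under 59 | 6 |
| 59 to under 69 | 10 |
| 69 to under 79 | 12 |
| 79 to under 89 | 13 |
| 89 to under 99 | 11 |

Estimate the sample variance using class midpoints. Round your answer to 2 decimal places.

172.06

Midpoints: 54, 64, 74, 84, 94
n = 52, Σfm = 3978, mean = 76.5000
Σfm² = 313092
Σf(m − x̄)² = Σfm² − (Σfm)²/n = 313092 − 3978²/52 = 8775.0000
Sample variance = 8775.0000 / 51 = 172.0588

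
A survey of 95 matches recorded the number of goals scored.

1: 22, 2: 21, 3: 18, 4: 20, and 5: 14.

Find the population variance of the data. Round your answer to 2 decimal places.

1.92

Values: 1, 2, 3, 4, 5
n = 95, Σfx = 268, mean = 2.8211
Σfx² = 938
Σf(x − x̄)² = Σfx² − (Σfx)²/n = 938 − 268²/95 = 181.9579
Population variance = 181.9579 / 95 = 1.9153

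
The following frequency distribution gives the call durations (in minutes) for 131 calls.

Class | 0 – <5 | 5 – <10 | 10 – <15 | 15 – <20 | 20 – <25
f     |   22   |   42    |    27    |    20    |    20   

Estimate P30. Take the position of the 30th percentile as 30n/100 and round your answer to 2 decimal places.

Cumulative frequencies: 22, 64, 91, 111, 131
n = 131; position = 30n/100 = 39.3.
This falls in the class 5 – <10: L = 5, F = 22, f = 42, h = 5.
30th percentile ≈ 5 + ((39.3 − 22) / 42) × 5 = 7.0595

7.06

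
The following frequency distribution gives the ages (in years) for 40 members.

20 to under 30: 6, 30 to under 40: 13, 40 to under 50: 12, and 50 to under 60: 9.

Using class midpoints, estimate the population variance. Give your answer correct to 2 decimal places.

Midpoints: 25, 35, 45, 55
n = 40, Σfm = 1640, mean = 41.0000
Σfm² = 71200
Σf(m − x̄)² = Σfm² − (Σfm)²/n = 71200 − 1640²/40 = 3960.0000
Population variance = 3960.0000 / 40 = 99.0000

99.00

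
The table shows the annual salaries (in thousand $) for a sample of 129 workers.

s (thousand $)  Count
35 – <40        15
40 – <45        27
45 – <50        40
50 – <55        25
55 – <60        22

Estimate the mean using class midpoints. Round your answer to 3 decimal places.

47.965

Midpoints: 37.5, 42.5, 47.5, 52.5, 57.5
Σfm = 15×37.5 + 27×42.5 + 40×47.5 + 25×52.5 + 22×57.5 = 6187.5
n = Σf = 129
Mean = 6187.5 / 129 = 47.9651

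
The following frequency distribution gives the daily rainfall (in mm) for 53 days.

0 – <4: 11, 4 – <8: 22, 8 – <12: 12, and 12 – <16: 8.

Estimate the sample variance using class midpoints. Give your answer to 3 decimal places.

Midpoints: 2, 6, 10, 14
n = 53, Σfm = 386, mean = 7.2830
Σfm² = 3604
Σf(m − x̄)² = Σfm² − (Σfm)²/n = 3604 − 386²/53 = 792.7547
Sample variance = 792.7547 / 52 = 15.2453

15.245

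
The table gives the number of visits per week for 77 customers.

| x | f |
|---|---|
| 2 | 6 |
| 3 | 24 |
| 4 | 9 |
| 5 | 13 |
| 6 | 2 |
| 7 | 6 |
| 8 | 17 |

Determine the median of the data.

4

Cumulative frequencies: 6, 30, 39, 52, 54, 60, 77
n = 77, so the median is the value in position (n+1)/2 = 39.
Position 39 falls at value 4.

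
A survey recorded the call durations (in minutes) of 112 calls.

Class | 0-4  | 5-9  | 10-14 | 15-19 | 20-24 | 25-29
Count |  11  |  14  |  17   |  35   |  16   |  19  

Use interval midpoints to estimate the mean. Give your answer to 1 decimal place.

Midpoints: 2, 7, 12, 17, 22, 27
Σfm = 11×2 + 14×7 + 17×12 + 35×17 + 16×22 + 19×27 = 1784
n = Σf = 112
Mean = 1784 / 112 = 15.9286

15.9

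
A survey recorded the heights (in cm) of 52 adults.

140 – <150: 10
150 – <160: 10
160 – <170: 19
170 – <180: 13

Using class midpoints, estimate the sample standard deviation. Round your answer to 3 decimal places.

10.613

Midpoints: 145, 155, 165, 175
n = 52, Σfm = 8410, mean = 161.7308
Σfm² = 1365900
Σf(m − x̄)² = Σfm² − (Σfm)²/n = 1365900 − 8410²/52 = 5744.2308
Sample variance = 5744.2308 / 51 = 112.6320
Standard deviation = √112.6320 = 10.6128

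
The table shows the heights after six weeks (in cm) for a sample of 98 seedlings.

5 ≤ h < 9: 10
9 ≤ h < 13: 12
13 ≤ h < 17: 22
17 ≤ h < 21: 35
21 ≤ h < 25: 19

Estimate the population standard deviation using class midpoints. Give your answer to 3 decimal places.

Midpoints: 7, 11, 15, 19, 23
n = 98, Σfm = 1634, mean = 16.6735
Σfm² = 29578
Σf(m − x̄)² = Σfm² − (Σfm)²/n = 29578 − 1634²/98 = 2333.5510
Population variance = 2333.5510 / 98 = 23.8117
Standard deviation = √23.8117 = 4.8797

4.880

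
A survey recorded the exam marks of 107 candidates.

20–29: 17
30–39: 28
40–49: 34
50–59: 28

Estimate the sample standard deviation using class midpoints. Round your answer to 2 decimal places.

10.33

Midpoints: 24.5, 34.5, 44.5, 54.5
n = 107, Σfm = 4421.5, mean = 41.3224
Σfm² = 194026.75
Σf(m − x̄)² = Σfm² − (Σfm)²/n = 194026.75 − 4421.5²/107 = 11319.6262
Sample variance = 11319.6262 / 106 = 106.7889
Standard deviation = √106.7889 = 10.3339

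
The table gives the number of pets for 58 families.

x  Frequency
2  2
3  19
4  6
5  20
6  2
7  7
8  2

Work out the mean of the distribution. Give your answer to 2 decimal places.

Values: 2, 3, 4, 5, 6, 7, 8
Σfx = 2×2 + 19×3 + 6×4 + 20×5 + 2×6 + 7×7 + 2×8 = 262
n = Σf = 58
Mean = 262 / 58 = 4.5172

4.52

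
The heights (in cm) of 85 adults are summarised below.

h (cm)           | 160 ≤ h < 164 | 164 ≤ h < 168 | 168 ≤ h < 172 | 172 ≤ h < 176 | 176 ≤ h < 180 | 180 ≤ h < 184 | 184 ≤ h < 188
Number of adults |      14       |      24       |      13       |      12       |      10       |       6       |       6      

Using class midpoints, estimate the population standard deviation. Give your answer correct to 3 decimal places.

Midpoints: 162, 166, 170, 174, 178, 182, 186
n = 85, Σfm = 14538, mean = 171.0353
Σfm² = 2490932
Σf(m − x̄)² = Σfm² − (Σfm)²/n = 2490932 − 14538²/85 = 4420.8941
Population variance = 4420.8941 / 85 = 52.0105
Standard deviation = √52.0105 = 7.2118

7.212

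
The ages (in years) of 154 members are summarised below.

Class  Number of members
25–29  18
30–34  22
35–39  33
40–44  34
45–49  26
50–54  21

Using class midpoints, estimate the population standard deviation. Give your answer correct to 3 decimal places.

Midpoints: 27, 32, 37, 42, 47, 52
n = 154, Σfm = 6153, mean = 39.9545
Σfm² = 255021
Σf(m − x̄)² = Σfm² − (Σfm)²/n = 255021 − 6153²/154 = 9180.6818
Population variance = 9180.6818 / 154 = 59.6148
Standard deviation = √59.6148 = 7.7211

7.721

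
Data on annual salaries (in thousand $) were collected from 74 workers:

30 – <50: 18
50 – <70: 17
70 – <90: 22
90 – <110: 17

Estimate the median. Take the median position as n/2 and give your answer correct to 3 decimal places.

Cumulative frequencies: 18, 35, 57, 74
n = 74; position = n/2 = 37.
This falls in the class 70 – <90: L = 70, F = 35, f = 22, h = 20.
Median ≈ 70 + ((37 − 35) / 22) × 20 = 71.8182

71.818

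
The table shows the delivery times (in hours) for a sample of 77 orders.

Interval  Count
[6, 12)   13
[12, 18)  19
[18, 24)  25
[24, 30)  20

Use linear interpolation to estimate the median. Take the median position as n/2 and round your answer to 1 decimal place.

Cumulative frequencies: 13, 32, 57, 77
n = 77; position = n/2 = 38.5.
This falls in the class [18, 24): L = 18, F = 32, f = 25, h = 6.
Median ≈ 18 + ((38.5 − 32) / 25) × 6 = 19.5600

19.6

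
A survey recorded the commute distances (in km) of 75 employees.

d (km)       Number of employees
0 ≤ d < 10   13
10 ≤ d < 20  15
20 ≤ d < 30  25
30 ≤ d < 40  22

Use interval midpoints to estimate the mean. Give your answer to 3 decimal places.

Midpoints: 5, 15, 25, 35
Σfm = 13×5 + 15×15 + 25×25 + 22×35 = 1685
n = Σf = 75
Mean = 1685 / 75 = 22.4667

22.467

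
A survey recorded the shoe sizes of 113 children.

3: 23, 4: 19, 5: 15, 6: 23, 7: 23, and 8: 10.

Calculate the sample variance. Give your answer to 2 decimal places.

Values: 3, 4, 5, 6, 7, 8
n = 113, Σfx = 599, mean = 5.3009
Σfx² = 3481
Σf(x − x̄)² = Σfx² − (Σfx)²/n = 3481 − 599²/113 = 305.7699
Sample variance = 305.7699 / 112 = 2.7301

2.73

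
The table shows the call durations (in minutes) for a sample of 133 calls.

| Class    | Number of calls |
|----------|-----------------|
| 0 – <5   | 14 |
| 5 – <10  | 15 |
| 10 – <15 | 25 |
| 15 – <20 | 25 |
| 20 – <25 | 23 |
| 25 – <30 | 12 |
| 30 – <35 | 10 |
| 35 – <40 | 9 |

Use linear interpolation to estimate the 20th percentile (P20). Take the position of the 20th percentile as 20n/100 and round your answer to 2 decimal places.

Cumulative frequencies: 14, 29, 54, 79, 102, 114, 124, 133
n = 133; position = 20n/100 = 26.6.
This falls in the class 5 – <10: L = 5, F = 14, f = 15, h = 5.
20th percentile ≈ 5 + ((26.6 − 14) / 15) × 5 = 9.2000

9.20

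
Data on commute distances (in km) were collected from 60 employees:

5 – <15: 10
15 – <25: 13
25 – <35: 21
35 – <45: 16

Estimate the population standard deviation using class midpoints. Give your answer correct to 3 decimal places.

10.343

Midpoints: 10, 20, 30, 40
n = 60, Σfm = 1630, mean = 27.1667
Σfm² = 50700
Σf(m − x̄)² = Σfm² − (Σfm)²/n = 50700 − 1630²/60 = 6418.3333
Population variance = 6418.3333 / 60 = 106.9722
Standard deviation = √106.9722 = 10.3427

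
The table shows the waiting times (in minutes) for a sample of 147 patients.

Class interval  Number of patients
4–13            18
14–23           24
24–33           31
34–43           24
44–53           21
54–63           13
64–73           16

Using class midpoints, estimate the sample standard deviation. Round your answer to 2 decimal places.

Midpoints: 8.5, 18.5, 28.5, 38.5, 48.5, 58.5, 68.5
n = 147, Σfm = 5279.5, mean = 35.9150
Σfm² = 239230.75
Σf(m − x̄)² = Σfm² − (Σfm)²/n = 239230.75 − 5279.5²/147 = 49617.6871
Sample variance = 49617.6871 / 146 = 339.8472
Standard deviation = √339.8472 = 18.4349

18.43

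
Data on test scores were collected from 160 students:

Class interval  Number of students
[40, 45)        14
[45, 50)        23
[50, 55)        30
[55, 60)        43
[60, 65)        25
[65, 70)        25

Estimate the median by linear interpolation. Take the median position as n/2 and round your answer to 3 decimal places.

56.512

Cumulative frequencies: 14, 37, 67, 110, 135, 160
n = 160; position = n/2 = 80.
This falls in the class [55, 60): L = 55, F = 67, f = 43, h = 5.
Median ≈ 55 + ((80 − 67) / 43) × 5 = 56.5116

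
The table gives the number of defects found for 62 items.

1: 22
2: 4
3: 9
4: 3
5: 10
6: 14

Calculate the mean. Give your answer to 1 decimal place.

Values: 1, 2, 3, 4, 5, 6
Σfx = 22×1 + 4×2 + 9×3 + 3×4 + 10×5 + 14×6 = 203
n = Σf = 62
Mean = 203 / 62 = 3.2742

3.3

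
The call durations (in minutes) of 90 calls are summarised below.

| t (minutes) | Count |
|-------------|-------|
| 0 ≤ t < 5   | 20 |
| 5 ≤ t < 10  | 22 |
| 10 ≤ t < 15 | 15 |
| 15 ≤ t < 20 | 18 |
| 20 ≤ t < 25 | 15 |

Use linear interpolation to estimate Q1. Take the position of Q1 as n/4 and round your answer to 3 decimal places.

5.568

Cumulative frequencies: 20, 42, 57, 75, 90
n = 90; position = n/4 = 22.5.
This falls in the class 5 ≤ t < 10: L = 5, F = 20, f = 22, h = 5.
Lower quartile ≈ 5 + ((22.5 − 20) / 22) × 5 = 5.5682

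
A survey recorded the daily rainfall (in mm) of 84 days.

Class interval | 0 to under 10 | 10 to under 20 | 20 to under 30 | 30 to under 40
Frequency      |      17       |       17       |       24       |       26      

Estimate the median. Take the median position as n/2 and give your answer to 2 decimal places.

23.33

Cumulative frequencies: 17, 34, 58, 84
n = 84; position = n/2 = 42.
This falls in the class 20 to under 30: L = 20, F = 34, f = 24, h = 10.
Median ≈ 20 + ((42 − 34) / 24) × 10 = 23.3333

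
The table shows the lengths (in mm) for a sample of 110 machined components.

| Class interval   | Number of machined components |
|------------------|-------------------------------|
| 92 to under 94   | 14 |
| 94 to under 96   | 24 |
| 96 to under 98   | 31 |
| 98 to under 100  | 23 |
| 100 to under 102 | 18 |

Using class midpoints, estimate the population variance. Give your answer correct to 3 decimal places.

Midpoints: 93, 95, 97, 99, 101
n = 110, Σfm = 10684, mean = 97.1273
Σfm² = 1038406
Σf(m − x̄)² = Σfm² − (Σfm)²/n = 1038406 − 10684²/110 = 698.2182
Population variance = 698.2182 / 110 = 6.3474

6.347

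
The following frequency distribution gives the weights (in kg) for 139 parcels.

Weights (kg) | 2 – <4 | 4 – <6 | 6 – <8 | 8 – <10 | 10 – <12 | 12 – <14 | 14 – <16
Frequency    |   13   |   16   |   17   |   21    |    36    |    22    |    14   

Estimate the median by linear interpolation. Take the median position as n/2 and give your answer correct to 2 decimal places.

10.14

Cumulative frequencies: 13, 29, 46, 67, 103, 125, 139
n = 139; position = n/2 = 69.5.
This falls in the class 10 – <12: L = 10, F = 67, f = 36, h = 2.
Median ≈ 10 + ((69.5 − 67) / 36) × 2 = 10.1389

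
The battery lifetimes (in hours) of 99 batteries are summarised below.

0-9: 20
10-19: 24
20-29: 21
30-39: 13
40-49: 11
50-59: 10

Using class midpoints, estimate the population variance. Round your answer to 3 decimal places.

253.525

Midpoints: 4.5, 14.5, 24.5, 34.5, 44.5, 54.5
n = 99, Σfm = 2435.5, mean = 24.6010
Σfm² = 85014.75
Σf(m − x̄)² = Σfm² − (Σfm)²/n = 85014.75 − 2435.5²/99 = 25098.9899
Population variance = 25098.9899 / 99 = 253.5252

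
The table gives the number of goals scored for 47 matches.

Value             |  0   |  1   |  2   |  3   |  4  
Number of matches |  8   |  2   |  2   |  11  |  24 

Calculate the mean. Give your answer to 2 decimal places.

2.87

Values: 0, 1, 2, 3, 4
Σfx = 8×0 + 2×1 + 2×2 + 11×3 + 24×4 = 135
n = Σf = 47
Mean = 135 / 47 = 2.8723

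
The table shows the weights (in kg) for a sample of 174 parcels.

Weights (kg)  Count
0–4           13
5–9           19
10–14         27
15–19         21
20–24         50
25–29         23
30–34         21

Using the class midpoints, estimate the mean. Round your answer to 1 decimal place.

Midpoints: 2, 7, 12, 17, 22, 27, 32
Σfm = 13×2 + 19×7 + 27×12 + 21×17 + 50×22 + 23×27 + 21×32 = 3233
n = Σf = 174
Mean = 3233 / 174 = 18.5805

18.6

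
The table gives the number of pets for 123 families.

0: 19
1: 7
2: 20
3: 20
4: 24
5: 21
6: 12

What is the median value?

3

Cumulative frequencies: 19, 26, 46, 66, 90, 111, 123
n = 123, so the median is the value in position (n+1)/2 = 62.
Position 62 falls at value 3.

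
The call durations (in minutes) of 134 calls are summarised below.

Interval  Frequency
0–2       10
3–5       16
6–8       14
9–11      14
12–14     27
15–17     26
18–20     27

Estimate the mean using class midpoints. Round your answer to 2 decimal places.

Midpoints: 1, 4, 7, 10, 13, 16, 19
Σfm = 10×1 + 16×4 + 14×7 + 14×10 + 27×13 + 26×16 + 27×19 = 1592
n = Σf = 134
Mean = 1592 / 134 = 11.8806

11.88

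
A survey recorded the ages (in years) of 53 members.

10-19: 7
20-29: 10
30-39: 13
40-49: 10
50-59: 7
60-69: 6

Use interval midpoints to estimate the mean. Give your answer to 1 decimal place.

Midpoints: 14.5, 24.5, 34.5, 44.5, 54.5, 64.5
Σfm = 7×14.5 + 10×24.5 + 13×34.5 + 10×44.5 + 7×54.5 + 6×64.5 = 2008.5
n = Σf = 53
Mean = 2008.5 / 53 = 37.8962

37.9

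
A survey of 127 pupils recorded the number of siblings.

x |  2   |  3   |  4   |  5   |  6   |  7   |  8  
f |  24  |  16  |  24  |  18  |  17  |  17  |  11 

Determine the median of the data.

Cumulative frequencies: 24, 40, 64, 82, 99, 116, 127
n = 127, so the median is the value in position (n+1)/2 = 64.
Position 64 falls at value 4.

4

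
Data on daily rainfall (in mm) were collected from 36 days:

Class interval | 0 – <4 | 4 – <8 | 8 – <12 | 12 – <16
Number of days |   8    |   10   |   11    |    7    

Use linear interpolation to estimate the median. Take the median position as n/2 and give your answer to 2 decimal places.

Cumulative frequencies: 8, 18, 29, 36
n = 36; position = n/2 = 18.
This falls in the class 4 – <8: L = 4, F = 8, f = 10, h = 4.
Median ≈ 4 + ((18 − 8) / 10) × 4 = 8.0000

8.00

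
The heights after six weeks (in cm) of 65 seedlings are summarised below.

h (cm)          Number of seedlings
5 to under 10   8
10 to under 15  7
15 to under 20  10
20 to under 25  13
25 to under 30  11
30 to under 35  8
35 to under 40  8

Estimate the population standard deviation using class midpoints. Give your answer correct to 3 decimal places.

9.300

Midpoints: 7.5, 12.5, 17.5, 22.5, 27.5, 32.5, 37.5
n = 65, Σfm = 1477.5, mean = 22.7308
Σfm² = 39206.25
Σf(m − x̄)² = Σfm² − (Σfm)²/n = 39206.25 − 1477.5²/65 = 5621.5385
Population variance = 5621.5385 / 65 = 86.4852
Standard deviation = √86.4852 = 9.2997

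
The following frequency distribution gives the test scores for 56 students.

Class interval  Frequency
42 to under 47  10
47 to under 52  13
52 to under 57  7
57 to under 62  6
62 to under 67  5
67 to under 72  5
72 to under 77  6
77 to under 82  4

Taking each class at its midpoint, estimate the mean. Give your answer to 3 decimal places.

58.250

Midpoints: 44.5, 49.5, 54.5, 59.5, 64.5, 69.5, 74.5, 79.5
Σfm = 10×44.5 + 13×49.5 + 7×54.5 + 6×59.5 + 5×64.5 + 5×69.5 + 6×74.5 + 4×79.5 = 3262
n = Σf = 56
Mean = 3262 / 56 = 58.2500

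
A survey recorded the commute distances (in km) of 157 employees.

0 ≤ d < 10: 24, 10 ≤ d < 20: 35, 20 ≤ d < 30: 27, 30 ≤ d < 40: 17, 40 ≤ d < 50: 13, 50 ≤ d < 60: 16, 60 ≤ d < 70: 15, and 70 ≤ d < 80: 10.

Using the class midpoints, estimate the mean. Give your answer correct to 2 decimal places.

32.52

Midpoints: 5, 15, 25, 35, 45, 55, 65, 75
Σfm = 24×5 + 35×15 + 27×25 + 17×35 + 13×45 + 16×55 + 15×65 + 10×75 = 5105
n = Σf = 157
Mean = 5105 / 157 = 32.5159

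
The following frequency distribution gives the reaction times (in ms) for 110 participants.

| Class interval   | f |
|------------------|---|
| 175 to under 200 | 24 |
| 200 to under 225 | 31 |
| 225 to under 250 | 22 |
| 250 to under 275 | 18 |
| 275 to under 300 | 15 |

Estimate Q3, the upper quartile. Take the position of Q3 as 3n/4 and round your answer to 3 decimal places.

257.639

Cumulative frequencies: 24, 55, 77, 95, 110
n = 110; position = 3n/4 = 82.5.
This falls in the class 250 to under 275: L = 250, F = 77, f = 18, h = 25.
Upper quartile ≈ 250 + ((82.5 − 77) / 18) × 25 = 257.6389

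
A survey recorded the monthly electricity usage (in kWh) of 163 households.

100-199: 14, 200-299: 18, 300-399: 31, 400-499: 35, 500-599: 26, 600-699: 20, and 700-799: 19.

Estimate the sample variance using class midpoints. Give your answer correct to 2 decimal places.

31160.34

Midpoints: 149.5, 249.5, 349.5, 449.5, 549.5, 649.5, 749.5
n = 163, Σfm = 74668.5, mean = 458.0890
Σfm² = 39252790.75
Σf(m − x̄)² = Σfm² − (Σfm)²/n = 39252790.75 − 74668.5²/163 = 5047975.4601
Sample variance = 5047975.4601 / 162 = 31160.3423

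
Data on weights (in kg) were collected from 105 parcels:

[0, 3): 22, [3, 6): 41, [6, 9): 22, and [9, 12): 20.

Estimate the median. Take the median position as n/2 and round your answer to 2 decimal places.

Cumulative frequencies: 22, 63, 85, 105
n = 105; position = n/2 = 52.5.
This falls in the class [3, 6): L = 3, F = 22, f = 41, h = 3.
Median ≈ 3 + ((52.5 − 22) / 41) × 3 = 5.2317

5.23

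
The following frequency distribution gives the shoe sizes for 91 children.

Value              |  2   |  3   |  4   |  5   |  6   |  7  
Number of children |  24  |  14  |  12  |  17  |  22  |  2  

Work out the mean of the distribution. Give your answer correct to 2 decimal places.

Values: 2, 3, 4, 5, 6, 7
Σfx = 24×2 + 14×3 + 12×4 + 17×5 + 22×6 + 2×7 = 369
n = Σf = 91
Mean = 369 / 91 = 4.0549

4.05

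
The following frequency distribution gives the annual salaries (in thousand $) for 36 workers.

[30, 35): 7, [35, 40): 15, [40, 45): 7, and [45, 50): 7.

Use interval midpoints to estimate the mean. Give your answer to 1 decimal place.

39.4

Midpoints: 32.5, 37.5, 42.5, 47.5
Σfm = 7×32.5 + 15×37.5 + 7×42.5 + 7×47.5 = 1420
n = Σf = 36
Mean = 1420 / 36 = 39.4444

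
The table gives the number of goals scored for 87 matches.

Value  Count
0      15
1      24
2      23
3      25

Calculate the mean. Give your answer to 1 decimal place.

1.7

Values: 0, 1, 2, 3
Σfx = 15×0 + 24×1 + 23×2 + 25×3 = 145
n = Σf = 87
Mean = 145 / 87 = 1.6667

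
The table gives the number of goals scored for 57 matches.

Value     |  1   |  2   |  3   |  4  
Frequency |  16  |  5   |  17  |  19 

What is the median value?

Cumulative frequencies: 16, 21, 38, 57
n = 57, so the median is the value in position (n+1)/2 = 29.
Position 29 falls at value 3.

3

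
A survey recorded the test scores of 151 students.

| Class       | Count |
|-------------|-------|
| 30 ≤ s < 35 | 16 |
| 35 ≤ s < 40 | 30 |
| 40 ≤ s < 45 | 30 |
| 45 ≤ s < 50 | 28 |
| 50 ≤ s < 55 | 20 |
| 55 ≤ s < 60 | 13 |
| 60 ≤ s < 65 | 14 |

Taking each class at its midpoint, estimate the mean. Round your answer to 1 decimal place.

Midpoints: 32.5, 37.5, 42.5, 47.5, 52.5, 57.5, 62.5
Σfm = 16×32.5 + 30×37.5 + 30×42.5 + 28×47.5 + 20×52.5 + 13×57.5 + 14×62.5 = 6922.5
n = Σf = 151
Mean = 6922.5 / 151 = 45.8444

45.8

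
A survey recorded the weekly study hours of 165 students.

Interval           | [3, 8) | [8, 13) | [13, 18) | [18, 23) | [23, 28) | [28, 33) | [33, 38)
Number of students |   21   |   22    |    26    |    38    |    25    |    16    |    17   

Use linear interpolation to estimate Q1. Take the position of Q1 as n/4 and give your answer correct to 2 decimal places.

12.60

Cumulative frequencies: 21, 43, 69, 107, 132, 148, 165
n = 165; position = n/4 = 41.25.
This falls in the class [8, 13): L = 8, F = 21, f = 22, h = 5.
Lower quartile ≈ 8 + ((41.25 − 21) / 22) × 5 = 12.6023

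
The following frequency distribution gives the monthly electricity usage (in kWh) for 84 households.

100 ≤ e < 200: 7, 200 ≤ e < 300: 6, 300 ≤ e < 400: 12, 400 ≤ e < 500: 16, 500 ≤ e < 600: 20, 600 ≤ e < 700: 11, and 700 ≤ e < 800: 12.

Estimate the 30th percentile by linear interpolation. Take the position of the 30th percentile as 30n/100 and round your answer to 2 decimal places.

Cumulative frequencies: 7, 13, 25, 41, 61, 72, 84
n = 84; position = 30n/100 = 25.2.
This falls in the class 400 ≤ e < 500: L = 400, F = 25, f = 16, h = 100.
30th percentile ≈ 400 + ((25.2 − 25) / 16) × 100 = 401.2500

401.25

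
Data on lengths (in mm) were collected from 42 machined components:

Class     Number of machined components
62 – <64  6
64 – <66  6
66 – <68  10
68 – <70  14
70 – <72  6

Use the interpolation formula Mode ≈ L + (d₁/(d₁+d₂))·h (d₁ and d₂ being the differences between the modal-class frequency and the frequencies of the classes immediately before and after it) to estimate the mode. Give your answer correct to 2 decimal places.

68.67

Modal class: 68 – <70 (highest frequency 14).
d₁ = 14 − 10 = 4, d₂ = 14 − 6 = 8
Mode ≈ 68 + (4/(4+8)) × 2 = 68 + 0.6667 = 68.6667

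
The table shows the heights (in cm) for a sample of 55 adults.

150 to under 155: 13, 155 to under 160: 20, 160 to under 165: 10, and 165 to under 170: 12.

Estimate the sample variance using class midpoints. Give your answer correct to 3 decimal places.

29.158

Midpoints: 152.5, 157.5, 162.5, 167.5
n = 55, Σfm = 8767.5, mean = 159.4091
Σfm² = 1399193.75
Σf(m − x̄)² = Σfm² − (Σfm)²/n = 1399193.75 − 8767.5²/55 = 1574.5455
Sample variance = 1574.5455 / 54 = 29.1582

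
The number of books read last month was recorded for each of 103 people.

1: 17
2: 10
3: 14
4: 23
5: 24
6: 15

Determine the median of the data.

Cumulative frequencies: 17, 27, 41, 64, 88, 103
n = 103, so the median is the value in position (n+1)/2 = 52.
Position 52 falls at value 4.

4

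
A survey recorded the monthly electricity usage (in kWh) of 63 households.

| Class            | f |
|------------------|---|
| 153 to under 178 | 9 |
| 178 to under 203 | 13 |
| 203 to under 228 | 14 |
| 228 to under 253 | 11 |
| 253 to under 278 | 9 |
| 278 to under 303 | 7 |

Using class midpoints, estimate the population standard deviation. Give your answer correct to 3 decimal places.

38.994

Midpoints: 165.5, 190.5, 215.5, 240.5, 265.5, 290.5
n = 63, Σfm = 14051.5, mean = 223.0397
Σfm² = 3229835.75
Σf(m − x̄)² = Σfm² − (Σfm)²/n = 3229835.75 − 14051.5²/63 = 95793.6508
Population variance = 95793.6508 / 63 = 1520.5341
Standard deviation = √1520.5341 = 38.9940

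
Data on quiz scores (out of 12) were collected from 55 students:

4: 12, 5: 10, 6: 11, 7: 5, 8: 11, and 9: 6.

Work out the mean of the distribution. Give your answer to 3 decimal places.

6.200

Values: 4, 5, 6, 7, 8, 9
Σfx = 12×4 + 10×5 + 11×6 + 5×7 + 11×8 + 6×9 = 341
n = Σf = 55
Mean = 341 / 55 = 6.2000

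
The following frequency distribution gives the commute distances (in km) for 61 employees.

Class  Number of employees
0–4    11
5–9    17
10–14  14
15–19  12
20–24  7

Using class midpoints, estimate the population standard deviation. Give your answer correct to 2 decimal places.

Midpoints: 2, 7, 12, 17, 22
n = 61, Σfm = 667, mean = 10.9344
Σfm² = 9749
Σf(m − x̄)² = Σfm² − (Σfm)²/n = 9749 − 667²/61 = 2455.7377
Population variance = 2455.7377 / 61 = 40.2580
Standard deviation = √40.2580 = 6.3449

6.34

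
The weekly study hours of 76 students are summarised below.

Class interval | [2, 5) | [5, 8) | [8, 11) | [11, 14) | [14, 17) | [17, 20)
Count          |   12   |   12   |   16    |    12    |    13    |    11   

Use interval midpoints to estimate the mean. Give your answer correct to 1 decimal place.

Midpoints: 3.5, 6.5, 9.5, 12.5, 15.5, 18.5
Σfm = 12×3.5 + 12×6.5 + 16×9.5 + 12×12.5 + 13×15.5 + 11×18.5 = 827
n = Σf = 76
Mean = 827 / 76 = 10.8816

10.9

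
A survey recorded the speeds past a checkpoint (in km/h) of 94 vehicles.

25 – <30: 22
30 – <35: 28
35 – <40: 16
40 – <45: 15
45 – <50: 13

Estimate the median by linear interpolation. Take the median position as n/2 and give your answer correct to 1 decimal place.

34.5

Cumulative frequencies: 22, 50, 66, 81, 94
n = 94; position = n/2 = 47.
This falls in the class 30 – <35: L = 30, F = 22, f = 28, h = 5.
Median ≈ 30 + ((47 − 22) / 28) × 5 = 34.4643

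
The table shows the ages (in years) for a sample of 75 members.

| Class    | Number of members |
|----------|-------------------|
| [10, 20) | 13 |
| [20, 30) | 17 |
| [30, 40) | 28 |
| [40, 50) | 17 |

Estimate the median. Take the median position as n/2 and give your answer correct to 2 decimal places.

32.68

Cumulative frequencies: 13, 30, 58, 75
n = 75; position = n/2 = 37.5.
This falls in the class [30, 40): L = 30, F = 30, f = 28, h = 10.
Median ≈ 30 + ((37.5 − 30) / 28) × 10 = 32.6786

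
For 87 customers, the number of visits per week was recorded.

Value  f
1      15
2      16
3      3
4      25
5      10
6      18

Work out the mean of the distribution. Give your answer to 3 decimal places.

Values: 1, 2, 3, 4, 5, 6
Σfx = 15×1 + 16×2 + 3×3 + 25×4 + 10×5 + 18×6 = 314
n = Σf = 87
Mean = 314 / 87 = 3.6092

3.609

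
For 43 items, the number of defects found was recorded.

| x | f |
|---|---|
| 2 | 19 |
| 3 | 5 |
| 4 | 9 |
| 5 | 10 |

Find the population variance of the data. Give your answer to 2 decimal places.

Values: 2, 3, 4, 5
n = 43, Σfx = 139, mean = 3.2326
Σfx² = 515
Σf(x − x̄)² = Σfx² − (Σfx)²/n = 515 − 139²/43 = 65.6744
Population variance = 65.6744 / 43 = 1.5273

1.53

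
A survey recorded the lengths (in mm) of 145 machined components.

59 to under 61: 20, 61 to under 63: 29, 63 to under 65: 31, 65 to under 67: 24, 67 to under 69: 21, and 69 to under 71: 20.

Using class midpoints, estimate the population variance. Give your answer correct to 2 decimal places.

Midpoints: 60, 62, 64, 66, 68, 70
n = 145, Σfm = 9394, mean = 64.7862
Σfm² = 610100
Σf(m − x̄)² = Σfm² − (Σfm)²/n = 610100 − 9394²/145 = 1498.3724
Population variance = 1498.3724 / 145 = 10.3336

10.33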